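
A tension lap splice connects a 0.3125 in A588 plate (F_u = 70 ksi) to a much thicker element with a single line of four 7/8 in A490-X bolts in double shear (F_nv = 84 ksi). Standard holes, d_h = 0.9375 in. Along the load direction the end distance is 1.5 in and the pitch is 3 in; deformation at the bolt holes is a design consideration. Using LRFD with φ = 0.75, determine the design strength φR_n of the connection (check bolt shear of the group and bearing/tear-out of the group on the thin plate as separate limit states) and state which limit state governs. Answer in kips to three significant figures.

Bolt shear: A_b = π·0.875²/4 = 0.6013 in²; R_n = 84 × 0.6013 × 4 × 2 = 404.1 kips → 0.75 × 404.1 = 303 kips.
Bearing (1.2 l_c t F_u ≤ 2.4 d t F_u): upper limit = 2.4·0.875·0.3125·70 = 45.94 kips.
  Edge l_c = 1.5 − 0.9375/2 = 1.031 → r_n = 27.07 kips; interior l_c = 3 − 0.9375 = 2.062 → r_n = 45.94 kips.
  R_n,bearing = 1·27.07 + 3·45.94 = 164.9 kips → 0.75 × 164.9 = 124 kips.
Bearing governs: 124 kips.

124 kips (bearing governs)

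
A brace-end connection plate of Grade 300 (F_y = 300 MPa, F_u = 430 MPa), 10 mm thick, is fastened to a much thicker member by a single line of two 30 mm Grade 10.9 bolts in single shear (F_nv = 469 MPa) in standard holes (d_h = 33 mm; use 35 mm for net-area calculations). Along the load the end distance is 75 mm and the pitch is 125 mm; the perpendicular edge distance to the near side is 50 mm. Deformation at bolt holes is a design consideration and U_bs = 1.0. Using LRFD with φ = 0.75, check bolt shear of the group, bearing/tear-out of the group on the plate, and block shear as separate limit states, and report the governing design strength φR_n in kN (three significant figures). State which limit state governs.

Bolt shear: A_b = π·30²/4 = 706.9 mm²; R_n = 469 × 706.9 × 2 × 1 / 1000 = 663 kN → 0.75 × 663 = 497 kN.
Bearing: edge l_c = 58.5, r_n = 301.9 kN; interior l_c = 92, r_n = 309.6 kN; R_n = 301.9 + 1·309.6 = 611.5 kN → 459 kN.
Block shear: A_gv = 2000, A_nv = 1475, A_nt = 325 mm²; R_n = min(0.6F_uA_nv, 0.6F_yA_gv) + U_bs·F_u·A_nt = 499.8 kN → 375 kN.
Block shear governs: 375 kN.

375 kN (block shear governs)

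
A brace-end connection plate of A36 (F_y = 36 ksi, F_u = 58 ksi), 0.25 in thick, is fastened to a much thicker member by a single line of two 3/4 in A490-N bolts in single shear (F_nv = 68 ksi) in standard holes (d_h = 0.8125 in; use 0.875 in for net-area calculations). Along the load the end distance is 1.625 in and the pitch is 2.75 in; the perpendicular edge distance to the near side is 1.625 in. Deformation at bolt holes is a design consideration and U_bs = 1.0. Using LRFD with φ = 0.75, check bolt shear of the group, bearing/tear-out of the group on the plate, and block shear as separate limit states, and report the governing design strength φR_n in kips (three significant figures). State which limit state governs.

Bolt shear: A_b = π·0.75²/4 = 0.4418 in²; R_n = 68 × 0.4418 × 2 × 1 = 60.08 kips → 0.75 × 60.08 = 45.1 kips.
Bearing: edge l_c = 1.219, r_n = 21.21 kips; interior l_c = 1.938, r_n = 26.1 kips; R_n = 21.21 + 1·26.1 = 47.31 kips → 35.5 kips.
Block shear: A_gv = 1.094, A_nv = 0.7656, A_nt = 0.2969 in²; R_n = min(0.6F_uA_nv, 0.6F_yA_gv) + U_bs·F_u·A_nt = 40.84 kips → 30.6 kips.
Block shear governs: 30.6 kips.

30.6 kips (block shear governs)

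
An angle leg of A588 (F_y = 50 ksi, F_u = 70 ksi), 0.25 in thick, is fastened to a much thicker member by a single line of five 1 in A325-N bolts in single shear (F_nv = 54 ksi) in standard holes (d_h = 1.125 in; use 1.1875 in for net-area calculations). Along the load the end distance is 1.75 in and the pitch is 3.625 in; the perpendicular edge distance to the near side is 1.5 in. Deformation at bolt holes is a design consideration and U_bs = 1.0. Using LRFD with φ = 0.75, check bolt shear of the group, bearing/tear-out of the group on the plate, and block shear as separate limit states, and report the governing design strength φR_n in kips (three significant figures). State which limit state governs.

Bolt shear: A_b = π·1²/4 = 0.7854 in²; R_n = 54 × 0.7854 × 5 × 1 = 212.1 kips → 0.75 × 212.1 = 159 kips.
Bearing: edge l_c = 1.188, r_n = 24.94 kips; interior l_c = 2.5, r_n = 42 kips; R_n = 24.94 + 4·42 = 192.9 kips → 145 kips.
Block shear: A_gv = 4.062, A_nv = 2.727, A_nt = 0.2266 in²; R_n = min(0.6F_uA_nv, 0.6F_yA_gv) + U_bs·F_u·A_nt = 130.4 kips → 97.8 kips.
Block shear governs: 97.8 kips.

97.8 kips (block shear governs)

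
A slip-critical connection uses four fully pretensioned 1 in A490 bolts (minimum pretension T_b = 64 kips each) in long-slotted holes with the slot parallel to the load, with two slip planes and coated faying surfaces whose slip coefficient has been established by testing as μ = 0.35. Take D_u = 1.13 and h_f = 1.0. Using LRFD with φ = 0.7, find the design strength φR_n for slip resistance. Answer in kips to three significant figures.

R_n = μ · D_u · h_f · T_b · n_s · n_b = 0.35 × 1.13 × 1.0 × 64 × 2 × 4 = 202.5 kips.
Design strength φR_n = 0.7 × 202.5 = 142 kips.

142 kips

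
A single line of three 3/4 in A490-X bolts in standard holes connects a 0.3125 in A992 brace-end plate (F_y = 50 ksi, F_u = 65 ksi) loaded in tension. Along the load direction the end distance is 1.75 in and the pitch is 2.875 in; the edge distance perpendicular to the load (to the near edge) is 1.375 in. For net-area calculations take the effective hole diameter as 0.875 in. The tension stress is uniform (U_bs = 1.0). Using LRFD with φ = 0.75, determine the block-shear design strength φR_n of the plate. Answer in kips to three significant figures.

Shear plane L_v = 1.75 + 2·2.875 = 7.5 in; A_gv = 7.5 × 0.3125 = 2.344 in².
A_nv = (7.5 − 2.5·0.875) × 0.3125 = 1.66 in².
A_nt = (1.375 − 0.5·0.875) × 0.3125 = 0.293 in².
0.6 F_u A_nv = 64.75 kips; 0.6 F_y A_gv = 70.31 kips → shear rupture governs the shear term.
R_n = 64.75 + 1.0 × 65 × 0.293 = 83.79 kips.
Design strength φR_n = 0.75 × 83.79 = 62.8 kips.

62.8 kips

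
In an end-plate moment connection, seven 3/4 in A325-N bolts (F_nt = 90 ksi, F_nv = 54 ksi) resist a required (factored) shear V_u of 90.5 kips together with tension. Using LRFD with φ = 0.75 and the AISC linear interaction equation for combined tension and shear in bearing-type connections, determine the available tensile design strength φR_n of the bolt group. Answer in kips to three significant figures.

121 kips

A_b = π·0.75²/4 = 0.4418 in²; f_rv = 90.5 / (7 × 0.4418) = 29.26 ksi.
F'_nt = 1.3 F_nt − (F_nt / φF_nv) f_rv = 1.3·90 − (90/(0.75·54))·29.26 = 51.97 ksi, capped at F_nt → F'_nt = 51.97 ksi.
R_n = F'_nt · A_b · n = 51.97 × 0.4418 × 7 = 160.7 kips.
Design strength φR_n = 0.75 × 160.7 = 121 kips.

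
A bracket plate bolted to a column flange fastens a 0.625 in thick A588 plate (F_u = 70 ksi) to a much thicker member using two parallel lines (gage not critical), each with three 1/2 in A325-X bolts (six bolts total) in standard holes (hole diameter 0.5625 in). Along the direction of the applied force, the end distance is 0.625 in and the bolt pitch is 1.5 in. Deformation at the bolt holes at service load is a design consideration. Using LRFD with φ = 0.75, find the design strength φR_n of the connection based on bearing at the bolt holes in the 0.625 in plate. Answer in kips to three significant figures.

Per bolt r_n = 1.2 l_c t F_u ≤ 2.4 d t F_u; upper limit = 2.4 × 0.5 × 0.625 × 70 = 52.5 kips.
Edge bolt: l_c = 0.625 − 0.5625/2 = 0.3438 in → 1.2 × 0.3438 × 0.625 × 70 = 18.05 → r_n = 18.05 kips.
Interior bolts: l_c = 1.5 − 0.5625 = 0.9375 in → 1.2 × 0.9375 × 0.625 × 70 = 49.22 → r_n = 49.22 kips.
R_n = 2 × 18.05 + 4 × 49.22 = 233 kips.
Design strength φR_n = 0.75 × 233 = 175 kips.

175 kips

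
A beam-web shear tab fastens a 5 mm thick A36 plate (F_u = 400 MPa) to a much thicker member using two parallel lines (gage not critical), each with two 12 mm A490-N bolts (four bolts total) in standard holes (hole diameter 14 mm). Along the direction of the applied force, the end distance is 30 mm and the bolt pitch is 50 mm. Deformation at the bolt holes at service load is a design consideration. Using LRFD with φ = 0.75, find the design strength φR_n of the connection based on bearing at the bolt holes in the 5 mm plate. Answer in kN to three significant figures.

169 kN

Per bolt r_n = 1.2 l_c t F_u ≤ 2.4 d t F_u; upper limit = 2.4 × 12 × 5 × 400 / 1000 = 57.6 kN.
Edge bolt: l_c = 30 − 14/2 = 23 mm → 1.2 × 23 × 5 × 400 / 1000 = 55.2 → r_n = 55.2 kN.
Interior bolts: l_c = 50 − 14 = 36 mm → 1.2 × 36 × 5 × 400 / 1000 = 86.4 → r_n = 57.6 kN.
R_n = 2 × 55.2 + 2 × 57.6 = 225.6 kN.
Design strength φR_n = 0.75 × 225.6 = 169 kN.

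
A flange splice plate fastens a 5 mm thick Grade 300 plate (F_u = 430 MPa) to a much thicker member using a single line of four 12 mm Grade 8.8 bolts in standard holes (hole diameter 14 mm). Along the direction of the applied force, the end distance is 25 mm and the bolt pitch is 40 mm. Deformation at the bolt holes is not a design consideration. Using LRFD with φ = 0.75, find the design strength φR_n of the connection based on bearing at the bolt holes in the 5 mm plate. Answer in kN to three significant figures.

Per bolt r_n = 1.5 l_c t F_u ≤ 3.0 d t F_u; upper limit = 3.0 × 12 × 5 × 430 / 1000 = 77.4 kN.
Edge bolt: l_c = 25 − 14/2 = 18 mm → 1.5 × 18 × 5 × 430 / 1000 = 58.05 → r_n = 58.05 kN.
Interior bolts: l_c = 40 − 14 = 26 mm → 1.5 × 26 × 5 × 430 / 1000 = 83.85 → r_n = 77.4 kN.
R_n = 1 × 58.05 + 3 × 77.4 = 290.2 kN.
Design strength φR_n = 0.75 × 290.2 = 218 kN.

218 kN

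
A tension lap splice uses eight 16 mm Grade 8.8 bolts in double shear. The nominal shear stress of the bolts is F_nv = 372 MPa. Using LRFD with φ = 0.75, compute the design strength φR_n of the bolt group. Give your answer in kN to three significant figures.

A_b = π × 16² / 4 = 201.1 mm².
R_n = F_nv · A_b · n · n_s = 372 × 201.1 × 8 × 2 / 1000 = 1197 kN.
Design strength φR_n = 0.75 × 1197 = 898 kN.

898 kN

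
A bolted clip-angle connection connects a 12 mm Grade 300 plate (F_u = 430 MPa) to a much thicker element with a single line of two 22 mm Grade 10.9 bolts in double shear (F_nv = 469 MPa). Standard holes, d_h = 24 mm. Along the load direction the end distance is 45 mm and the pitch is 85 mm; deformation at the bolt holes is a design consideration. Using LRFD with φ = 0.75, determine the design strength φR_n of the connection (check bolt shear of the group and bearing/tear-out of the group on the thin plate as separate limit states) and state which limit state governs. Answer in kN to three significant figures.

Bolt shear: A_b = π·22²/4 = 380.1 mm²; R_n = 469 × 380.1 × 2 × 2 / 1000 = 713.1 kN → 0.75 × 713.1 = 535 kN.
Bearing (1.2 l_c t F_u ≤ 2.4 d t F_u): upper limit = 2.4·22·12·430 / 1000 = 272.4 kN.
  Edge l_c = 45 − 24/2 = 33 → r_n = 204.3 kN; interior l_c = 85 − 24 = 61 → r_n = 272.4 kN.
  R_n,bearing = 1·204.3 + 1·272.4 = 476.8 kN → 0.75 × 476.8 = 358 kN.
Bearing governs: 358 kN.

358 kN (bearing governs)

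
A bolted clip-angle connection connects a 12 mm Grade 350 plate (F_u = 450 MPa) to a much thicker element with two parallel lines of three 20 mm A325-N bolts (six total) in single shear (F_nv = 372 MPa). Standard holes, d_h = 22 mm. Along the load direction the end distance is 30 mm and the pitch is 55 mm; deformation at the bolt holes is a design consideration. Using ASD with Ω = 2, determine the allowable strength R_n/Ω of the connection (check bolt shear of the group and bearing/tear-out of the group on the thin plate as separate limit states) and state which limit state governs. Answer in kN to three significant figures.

351 kN (bolt shear governs)

Bolt shear: A_b = π·20²/4 = 314.2 mm²; R_n = 372 × 314.2 × 6 × 1 / 1000 = 701.2 kN → 701.2 / 2 = 351 kN.
Bearing (1.2 l_c t F_u ≤ 2.4 d t F_u): upper limit = 2.4·20·12·450 / 1000 = 259.2 kN.
  Edge l_c = 30 − 22/2 = 19 → r_n = 123.1 kN; interior l_c = 55 − 22 = 33 → r_n = 213.8 kN.
  R_n,bearing = 2·123.1 + 4·213.8 = 1102 kN → 1102 / 2 = 551 kN.
Bolt shear governs: 351 kN.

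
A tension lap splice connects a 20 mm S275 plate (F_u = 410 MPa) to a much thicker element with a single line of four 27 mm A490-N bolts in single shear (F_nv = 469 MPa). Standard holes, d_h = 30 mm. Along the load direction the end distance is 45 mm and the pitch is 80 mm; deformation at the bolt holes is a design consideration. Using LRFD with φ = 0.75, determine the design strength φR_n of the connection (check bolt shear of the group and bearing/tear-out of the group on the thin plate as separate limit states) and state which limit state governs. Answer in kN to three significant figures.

Bolt shear: A_b = π·27²/4 = 572.6 mm²; R_n = 469 × 572.6 × 4 × 1 / 1000 = 1074 kN → 0.75 × 1074 = 806 kN.
Bearing (1.2 l_c t F_u ≤ 2.4 d t F_u): upper limit = 2.4·27·20·410 / 1000 = 531.4 kN.
  Edge l_c = 45 − 30/2 = 30 → r_n = 295.2 kN; interior l_c = 80 − 30 = 50 → r_n = 492 kN.
  R_n,bearing = 1·295.2 + 3·492 = 1771 kN → 0.75 × 1771 = 1330 kN.
Bolt shear governs: 806 kN.

806 kN (bolt shear governs)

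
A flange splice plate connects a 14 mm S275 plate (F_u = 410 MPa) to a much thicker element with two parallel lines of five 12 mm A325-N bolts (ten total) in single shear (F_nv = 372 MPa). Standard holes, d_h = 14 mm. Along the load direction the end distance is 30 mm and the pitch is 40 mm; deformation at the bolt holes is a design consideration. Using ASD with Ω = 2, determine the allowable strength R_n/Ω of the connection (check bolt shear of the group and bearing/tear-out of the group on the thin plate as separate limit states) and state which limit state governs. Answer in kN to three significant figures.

210 kN (bolt shear governs)

Bolt shear: A_b = π·12²/4 = 113.1 mm²; R_n = 372 × 113.1 × 10 × 1 / 1000 = 420.7 kN → 420.7 / 2 = 210 kN.
Bearing (1.2 l_c t F_u ≤ 2.4 d t F_u): upper limit = 2.4·12·14·410 / 1000 = 165.3 kN.
  Edge l_c = 30 − 14/2 = 23 → r_n = 158.4 kN; interior l_c = 40 − 14 = 26 → r_n = 165.3 kN.
  R_n,bearing = 2·158.4 + 8·165.3 = 1639 kN → 1639 / 2 = 820 kN.
Bolt shear governs: 210 kN.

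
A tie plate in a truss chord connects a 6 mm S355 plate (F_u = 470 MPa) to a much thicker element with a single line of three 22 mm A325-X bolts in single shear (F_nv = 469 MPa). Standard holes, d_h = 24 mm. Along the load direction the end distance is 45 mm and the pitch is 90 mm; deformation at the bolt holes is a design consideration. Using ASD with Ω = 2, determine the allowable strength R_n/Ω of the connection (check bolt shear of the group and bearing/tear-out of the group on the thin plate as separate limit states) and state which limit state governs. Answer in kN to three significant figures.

205 kN (bearing governs)

Bolt shear: A_b = π·22²/4 = 380.1 mm²; R_n = 469 × 380.1 × 3 × 1 / 1000 = 534.8 kN → 534.8 / 2 = 267 kN.
Bearing (1.2 l_c t F_u ≤ 2.4 d t F_u): upper limit = 2.4·22·6·470 / 1000 = 148.9 kN.
  Edge l_c = 45 − 24/2 = 33 → r_n = 111.7 kN; interior l_c = 90 − 24 = 66 → r_n = 148.9 kN.
  R_n,bearing = 1·111.7 + 2·148.9 = 409.5 kN → 409.5 / 2 = 205 kN.
Bearing governs: 205 kN.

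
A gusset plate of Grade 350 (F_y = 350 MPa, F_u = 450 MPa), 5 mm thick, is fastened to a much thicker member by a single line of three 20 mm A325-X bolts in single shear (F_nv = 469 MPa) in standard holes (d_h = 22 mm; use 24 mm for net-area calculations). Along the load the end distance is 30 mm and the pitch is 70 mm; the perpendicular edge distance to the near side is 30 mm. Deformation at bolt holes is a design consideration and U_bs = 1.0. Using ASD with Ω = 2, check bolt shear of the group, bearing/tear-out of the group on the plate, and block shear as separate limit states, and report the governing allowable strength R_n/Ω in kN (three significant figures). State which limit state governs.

Bolt shear: A_b = π·20²/4 = 314.2 mm²; R_n = 469 × 314.2 × 3 × 1 / 1000 = 442 kN → 442 / 2 = 221 kN.
Bearing: edge l_c = 19, r_n = 51.3 kN; interior l_c = 48, r_n = 108 kN; R_n = 51.3 + 2·108 = 267.3 kN → 134 kN.
Block shear: A_gv = 850, A_nv = 550, A_nt = 90 mm²; R_n = min(0.6F_uA_nv, 0.6F_yA_gv) + U_bs·F_u·A_nt = 189 kN → 94.5 kN.
Block shear governs: 94.5 kN.

94.5 kN (block shear governs)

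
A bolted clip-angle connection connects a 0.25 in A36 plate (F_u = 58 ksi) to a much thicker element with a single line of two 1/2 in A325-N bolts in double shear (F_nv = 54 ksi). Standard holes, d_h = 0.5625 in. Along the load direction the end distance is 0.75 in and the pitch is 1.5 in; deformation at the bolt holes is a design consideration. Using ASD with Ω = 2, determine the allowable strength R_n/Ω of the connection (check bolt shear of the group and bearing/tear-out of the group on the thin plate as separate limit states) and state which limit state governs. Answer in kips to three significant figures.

12.2 kips (bearing governs)

Bolt shear: A_b = π·0.5²/4 = 0.1963 in²; R_n = 54 × 0.1963 × 2 × 2 = 42.41 kips → 42.41 / 2 = 21.2 kips.
Bearing (1.2 l_c t F_u ≤ 2.4 d t F_u): upper limit = 2.4·0.5·0.25·58 = 17.4 kips.
  Edge l_c = 0.75 − 0.5625/2 = 0.4688 → r_n = 8.156 kips; interior l_c = 1.5 − 0.5625 = 0.9375 → r_n = 16.31 kips.
  R_n,bearing = 1·8.156 + 1·16.31 = 24.47 kips → 24.47 / 2 = 12.2 kips.
Bearing governs: 12.2 kips.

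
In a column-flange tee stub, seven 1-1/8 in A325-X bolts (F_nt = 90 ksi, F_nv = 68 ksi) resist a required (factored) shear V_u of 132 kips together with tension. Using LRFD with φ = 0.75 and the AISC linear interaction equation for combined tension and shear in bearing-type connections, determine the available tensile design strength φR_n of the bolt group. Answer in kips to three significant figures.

A_b = π·1.125²/4 = 0.994 in²; f_rv = 132 / (7 × 0.994) = 18.97 ksi.
F'_nt = 1.3 F_nt − (F_nt / φF_nv) f_rv = 1.3·90 − (90/(0.75·68))·18.97 = 83.52 ksi, capped at F_nt → F'_nt = 83.52 ksi.
R_n = F'_nt · A_b · n = 83.52 × 0.994 × 7 = 581.2 kips.
Design strength φR_n = 0.75 × 581.2 = 436 kips.

436 kips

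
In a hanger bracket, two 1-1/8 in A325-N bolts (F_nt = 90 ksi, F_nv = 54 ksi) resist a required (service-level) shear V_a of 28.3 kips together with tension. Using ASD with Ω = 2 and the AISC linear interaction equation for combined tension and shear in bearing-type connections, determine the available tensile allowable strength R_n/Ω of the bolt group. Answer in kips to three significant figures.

69.1 kips

A_b = π·1.125²/4 = 0.994 in²; f_rv = 28.3 / (2 × 0.994) = 14.24 ksi.
F'_nt = 1.3 F_nt − (Ω F_nt / F_nv) f_rv = 1.3·90 − (2·90/54)·14.24 = 69.55 ksi, capped at F_nt → F'_nt = 69.55 ksi.
R_n = F'_nt · A_b · n = 69.55 × 0.994 × 2 = 138.3 kips.
Allowable strength R_n/Ω = 138.3 / 2 = 69.1 kips.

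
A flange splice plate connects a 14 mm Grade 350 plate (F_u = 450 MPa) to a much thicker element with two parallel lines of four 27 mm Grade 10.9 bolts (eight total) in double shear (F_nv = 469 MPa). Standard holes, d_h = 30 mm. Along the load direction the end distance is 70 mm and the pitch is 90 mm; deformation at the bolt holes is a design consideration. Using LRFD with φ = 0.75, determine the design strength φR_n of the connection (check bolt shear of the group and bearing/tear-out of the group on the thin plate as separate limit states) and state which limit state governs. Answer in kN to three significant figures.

Bolt shear: A_b = π·27²/4 = 572.6 mm²; R_n = 469 × 572.6 × 8 × 2 / 1000 = 4296 kN → 0.75 × 4296 = 3220 kN.
Bearing (1.2 l_c t F_u ≤ 2.4 d t F_u): upper limit = 2.4·27·14·450 / 1000 = 408.2 kN.
  Edge l_c = 70 − 30/2 = 55 → r_n = 408.2 kN; interior l_c = 90 − 30 = 60 → r_n = 408.2 kN.
  R_n,bearing = 2·408.2 + 6·408.2 = 3266 kN → 0.75 × 3266 = 2450 kN.
Bearing governs: 2450 kN.

2450 kN (bearing governs)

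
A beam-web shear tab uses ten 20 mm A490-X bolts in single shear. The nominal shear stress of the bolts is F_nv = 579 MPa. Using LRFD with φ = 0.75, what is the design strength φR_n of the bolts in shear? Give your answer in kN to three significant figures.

A_b = π × 20² / 4 = 314.2 mm².
R_n = F_nv · A_b · n · n_s = 579 × 314.2 × 10 × 1 / 1000 = 1819 kN.
Design strength φR_n = 0.75 × 1819 = 1360 kN.

1360 kN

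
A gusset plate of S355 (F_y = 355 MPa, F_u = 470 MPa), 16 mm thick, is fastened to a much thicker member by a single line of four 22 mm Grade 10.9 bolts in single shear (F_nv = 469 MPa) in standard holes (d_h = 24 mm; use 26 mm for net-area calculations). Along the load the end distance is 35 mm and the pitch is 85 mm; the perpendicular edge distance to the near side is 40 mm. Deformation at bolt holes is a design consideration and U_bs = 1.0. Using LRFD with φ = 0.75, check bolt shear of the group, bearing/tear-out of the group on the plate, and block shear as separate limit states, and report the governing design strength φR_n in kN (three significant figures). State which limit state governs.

535 kN (bolt shear governs)

Bolt shear: A_b = π·22²/4 = 380.1 mm²; R_n = 469 × 380.1 × 4 × 1 / 1000 = 713.1 kN → 0.75 × 713.1 = 535 kN.
Bearing: edge l_c = 23, r_n = 207.6 kN; interior l_c = 61, r_n = 397.1 kN; R_n = 207.6 + 3·397.1 = 1399 kN → 1050 kN.
Block shear: A_gv = 4640, A_nv = 3184, A_nt = 432 mm²; R_n = min(0.6F_uA_nv, 0.6F_yA_gv) + U_bs·F_u·A_nt = 1101 kN → 826 kN.
Bolt shear governs: 535 kN.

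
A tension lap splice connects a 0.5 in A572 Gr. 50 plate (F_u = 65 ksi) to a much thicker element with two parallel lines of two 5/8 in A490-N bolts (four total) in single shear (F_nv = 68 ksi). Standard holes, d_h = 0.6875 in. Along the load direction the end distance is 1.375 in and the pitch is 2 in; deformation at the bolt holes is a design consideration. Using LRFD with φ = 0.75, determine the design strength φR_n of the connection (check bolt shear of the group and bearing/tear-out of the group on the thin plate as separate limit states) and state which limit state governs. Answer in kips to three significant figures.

Bolt shear: A_b = π·0.625²/4 = 0.3068 in²; R_n = 68 × 0.3068 × 4 × 1 = 83.45 kips → 0.75 × 83.45 = 62.6 kips.
Bearing (1.2 l_c t F_u ≤ 2.4 d t F_u): upper limit = 2.4·0.625·0.5·65 = 48.75 kips.
  Edge l_c = 1.375 − 0.6875/2 = 1.031 → r_n = 40.22 kips; interior l_c = 2 − 0.6875 = 1.312 → r_n = 48.75 kips.
  R_n,bearing = 2·40.22 + 2·48.75 = 177.9 kips → 0.75 × 177.9 = 133 kips.
Bolt shear governs: 62.6 kips.

62.6 kips (bolt shear governs)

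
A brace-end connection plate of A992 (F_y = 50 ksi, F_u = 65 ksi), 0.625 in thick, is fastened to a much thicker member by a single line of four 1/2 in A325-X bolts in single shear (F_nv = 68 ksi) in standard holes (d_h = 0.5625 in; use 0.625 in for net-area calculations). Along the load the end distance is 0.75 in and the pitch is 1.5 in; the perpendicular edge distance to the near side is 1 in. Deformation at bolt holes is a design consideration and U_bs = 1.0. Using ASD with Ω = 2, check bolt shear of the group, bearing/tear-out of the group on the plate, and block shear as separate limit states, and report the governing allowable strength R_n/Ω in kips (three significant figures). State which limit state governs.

26.7 kips (bolt shear governs)

Bolt shear: A_b = π·0.5²/4 = 0.1963 in²; R_n = 68 × 0.1963 × 4 × 1 = 53.41 kips → 53.41 / 2 = 26.7 kips.
Bearing: edge l_c = 0.4688, r_n = 22.85 kips; interior l_c = 0.9375, r_n = 45.7 kips; R_n = 22.85 + 3·45.7 = 160 kips → 80 kips.
Block shear: A_gv = 3.281, A_nv = 1.914, A_nt = 0.4297 in²; R_n = min(0.6F_uA_nv, 0.6F_yA_gv) + U_bs·F_u·A_nt = 102.6 kips → 51.3 kips.
Bolt shear governs: 26.7 kips.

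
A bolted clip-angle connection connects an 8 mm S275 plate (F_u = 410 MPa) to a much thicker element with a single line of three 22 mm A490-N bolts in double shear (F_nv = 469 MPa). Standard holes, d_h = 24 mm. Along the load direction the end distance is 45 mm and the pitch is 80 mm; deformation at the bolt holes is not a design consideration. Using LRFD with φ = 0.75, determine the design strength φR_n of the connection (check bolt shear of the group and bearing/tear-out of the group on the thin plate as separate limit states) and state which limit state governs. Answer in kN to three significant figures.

446 kN (bearing governs)

Bolt shear: A_b = π·22²/4 = 380.1 mm²; R_n = 469 × 380.1 × 3 × 2 / 1000 = 1070 kN → 0.75 × 1070 = 802 kN.
Bearing (1.5 l_c t F_u ≤ 3.0 d t F_u): upper limit = 3.0·22·8·410 / 1000 = 216.5 kN.
  Edge l_c = 45 − 24/2 = 33 → r_n = 162.4 kN; interior l_c = 80 − 24 = 56 → r_n = 216.5 kN.
  R_n,bearing = 1·162.4 + 2·216.5 = 595.3 kN → 0.75 × 595.3 = 446 kN.
Bearing governs: 446 kN.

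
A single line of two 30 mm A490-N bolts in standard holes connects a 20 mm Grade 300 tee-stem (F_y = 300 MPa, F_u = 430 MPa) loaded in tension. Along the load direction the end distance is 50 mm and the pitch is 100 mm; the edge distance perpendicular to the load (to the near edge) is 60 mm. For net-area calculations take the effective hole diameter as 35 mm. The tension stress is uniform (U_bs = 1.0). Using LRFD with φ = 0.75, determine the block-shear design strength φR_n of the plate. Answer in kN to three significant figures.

651 kN

Shear plane L_v = 50 + 1·100 = 150 mm; A_gv = 150 × 20 = 3000 mm².
A_nv = (150 − 1.5·35) × 20 = 1950 mm².
A_nt = (60 − 0.5·35) × 20 = 850 mm².
0.6 F_u A_nv = 503.1 kN; 0.6 F_y A_gv = 540 kN → shear rupture governs the shear term.
R_n = 503.1 + 1.0 × 430 × 850 / 1000 = 868.6 kN.
Design strength φR_n = 0.75 × 868.6 = 651 kN.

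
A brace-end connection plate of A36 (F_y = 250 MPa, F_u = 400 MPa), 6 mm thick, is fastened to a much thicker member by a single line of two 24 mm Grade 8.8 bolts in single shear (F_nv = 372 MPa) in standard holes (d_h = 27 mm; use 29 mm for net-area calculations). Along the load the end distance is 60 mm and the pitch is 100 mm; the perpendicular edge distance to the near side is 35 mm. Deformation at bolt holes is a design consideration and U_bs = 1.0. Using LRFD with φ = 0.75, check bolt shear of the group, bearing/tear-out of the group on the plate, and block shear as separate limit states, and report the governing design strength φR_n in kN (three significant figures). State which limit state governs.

145 kN (block shear governs)

Bolt shear: A_b = π·24²/4 = 452.4 mm²; R_n = 372 × 452.4 × 2 × 1 / 1000 = 336.6 kN → 0.75 × 336.6 = 252 kN.
Bearing: edge l_c = 46.5, r_n = 133.9 kN; interior l_c = 73, r_n = 138.2 kN; R_n = 133.9 + 1·138.2 = 272.2 kN → 204 kN.
Block shear: A_gv = 960, A_nv = 699, A_nt = 123 mm²; R_n = min(0.6F_uA_nv, 0.6F_yA_gv) + U_bs·F_u·A_nt = 193.2 kN → 145 kN.
Block shear governs: 145 kN.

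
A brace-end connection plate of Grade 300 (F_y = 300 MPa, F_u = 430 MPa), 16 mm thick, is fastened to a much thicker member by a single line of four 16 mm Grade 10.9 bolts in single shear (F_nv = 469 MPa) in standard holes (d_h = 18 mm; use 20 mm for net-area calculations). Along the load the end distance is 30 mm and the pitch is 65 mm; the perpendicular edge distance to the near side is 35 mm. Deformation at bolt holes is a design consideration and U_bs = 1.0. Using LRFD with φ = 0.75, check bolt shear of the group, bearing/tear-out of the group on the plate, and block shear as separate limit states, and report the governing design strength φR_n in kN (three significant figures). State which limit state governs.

Bolt shear: A_b = π·16²/4 = 201.1 mm²; R_n = 469 × 201.1 × 4 × 1 / 1000 = 377.2 kN → 0.75 × 377.2 = 283 kN.
Bearing: edge l_c = 21, r_n = 173.4 kN; interior l_c = 47, r_n = 264.2 kN; R_n = 173.4 + 3·264.2 = 966 kN → 724 kN.
Block shear: A_gv = 3600, A_nv = 2480, A_nt = 400 mm²; R_n = min(0.6F_uA_nv, 0.6F_yA_gv) + U_bs·F_u·A_nt = 811.8 kN → 609 kN.
Bolt shear governs: 283 kN.

283 kN (bolt shear governs)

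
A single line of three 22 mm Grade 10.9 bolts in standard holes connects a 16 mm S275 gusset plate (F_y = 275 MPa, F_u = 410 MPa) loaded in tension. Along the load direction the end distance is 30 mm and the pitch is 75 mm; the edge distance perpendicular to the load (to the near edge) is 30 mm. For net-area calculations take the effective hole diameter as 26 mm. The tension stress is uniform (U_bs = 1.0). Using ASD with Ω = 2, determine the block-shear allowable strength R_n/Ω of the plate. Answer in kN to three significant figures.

Shear plane L_v = 30 + 2·75 = 180 mm; A_gv = 180 × 16 = 2880 mm².
A_nv = (180 − 2.5·26) × 16 = 1840 mm².
A_nt = (30 − 0.5·26) × 16 = 272 mm².
0.6 F_u A_nv = 452.6 kN; 0.6 F_y A_gv = 475.2 kN → shear rupture governs the shear term.
R_n = 452.6 + 1.0 × 410 × 272 / 1000 = 564.2 kN.
Allowable strength R_n/Ω = 564.2 / 2 = 282 kN.

282 kN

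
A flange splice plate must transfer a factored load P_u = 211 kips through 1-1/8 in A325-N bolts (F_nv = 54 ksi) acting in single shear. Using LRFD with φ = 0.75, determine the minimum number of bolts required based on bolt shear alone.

6 bolts

A_b = π·1.125²/4 = 0.994 in².
Per-bolt design strength φR_n = 0.75 × 54 × 0.994 × 1 = 40.26 kips.
n ≥ 211 / 40.26 = 5.241 → use 6 bolts.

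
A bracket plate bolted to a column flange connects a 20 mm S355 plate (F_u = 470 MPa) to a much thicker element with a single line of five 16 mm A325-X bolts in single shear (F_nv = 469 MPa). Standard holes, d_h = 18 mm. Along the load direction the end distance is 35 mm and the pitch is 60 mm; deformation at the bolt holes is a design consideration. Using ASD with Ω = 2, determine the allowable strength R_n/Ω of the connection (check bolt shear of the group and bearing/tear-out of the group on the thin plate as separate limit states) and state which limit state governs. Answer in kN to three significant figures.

236 kN (bolt shear governs)

Bolt shear: A_b = π·16²/4 = 201.1 mm²; R_n = 469 × 201.1 × 5 × 1 / 1000 = 471.5 kN → 471.5 / 2 = 236 kN.
Bearing (1.2 l_c t F_u ≤ 2.4 d t F_u): upper limit = 2.4·16·20·470 / 1000 = 361 kN.
  Edge l_c = 35 − 18/2 = 26 → r_n = 293.3 kN; interior l_c = 60 − 18 = 42 → r_n = 361 kN.
  R_n,bearing = 1·293.3 + 4·361 = 1737 kN → 1737 / 2 = 869 kN.
Bolt shear governs: 236 kN.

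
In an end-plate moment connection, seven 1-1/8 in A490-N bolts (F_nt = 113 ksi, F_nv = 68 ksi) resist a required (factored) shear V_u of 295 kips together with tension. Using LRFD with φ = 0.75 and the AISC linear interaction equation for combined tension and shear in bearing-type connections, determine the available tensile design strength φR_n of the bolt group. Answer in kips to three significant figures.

A_b = π·1.125²/4 = 0.994 in²; f_rv = 295 / (7 × 0.994) = 42.4 ksi.
F'_nt = 1.3 F_nt − (F_nt / φF_nv) f_rv = 1.3·113 − (113/(0.75·68))·42.4 = 52.96 ksi, capped at F_nt → F'_nt = 52.96 ksi.
R_n = F'_nt · A_b · n = 52.96 × 0.994 × 7 = 368.5 kips.
Design strength φR_n = 0.75 × 368.5 = 276 kips.

276 kips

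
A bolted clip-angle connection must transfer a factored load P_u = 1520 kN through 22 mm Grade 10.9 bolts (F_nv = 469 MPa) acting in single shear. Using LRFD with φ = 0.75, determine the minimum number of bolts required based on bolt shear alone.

12 bolts

A_b = π·22²/4 = 380.1 mm².
Per-bolt design strength φR_n = 0.75 × 469 × 380.1 × 1 / 1000 = 133.7 kN.
n ≥ 1520 / 133.7 = 11.37 → use 12 bolts.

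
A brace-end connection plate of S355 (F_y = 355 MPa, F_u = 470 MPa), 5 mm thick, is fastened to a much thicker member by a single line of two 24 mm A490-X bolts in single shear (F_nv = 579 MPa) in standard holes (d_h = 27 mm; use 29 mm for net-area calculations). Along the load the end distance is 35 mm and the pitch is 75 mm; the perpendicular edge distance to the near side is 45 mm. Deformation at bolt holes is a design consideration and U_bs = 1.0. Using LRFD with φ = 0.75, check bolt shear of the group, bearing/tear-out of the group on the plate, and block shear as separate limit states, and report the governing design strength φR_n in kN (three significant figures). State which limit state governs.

124 kN (block shear governs)

Bolt shear: A_b = π·24²/4 = 452.4 mm²; R_n = 579 × 452.4 × 2 × 1 / 1000 = 523.9 kN → 0.75 × 523.9 = 393 kN.
Bearing: edge l_c = 21.5, r_n = 60.63 kN; interior l_c = 48, r_n = 135.4 kN; R_n = 60.63 + 1·135.4 = 196 kN → 147 kN.
Block shear: A_gv = 550, A_nv = 332.5, A_nt = 152.5 mm²; R_n = min(0.6F_uA_nv, 0.6F_yA_gv) + U_bs·F_u·A_nt = 165.4 kN → 124 kN.
Block shear governs: 124 kN.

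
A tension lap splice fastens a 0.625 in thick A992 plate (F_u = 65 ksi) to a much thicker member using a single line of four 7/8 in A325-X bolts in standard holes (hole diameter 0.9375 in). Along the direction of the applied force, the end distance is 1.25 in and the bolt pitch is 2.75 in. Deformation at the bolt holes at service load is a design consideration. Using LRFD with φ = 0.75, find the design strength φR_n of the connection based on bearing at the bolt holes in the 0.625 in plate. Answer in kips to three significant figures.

Per bolt r_n = 1.2 l_c t F_u ≤ 2.4 d t F_u; upper limit = 2.4 × 0.875 × 0.625 × 65 = 85.31 kips.
Edge bolt: l_c = 1.25 − 0.9375/2 = 0.7812 in → 1.2 × 0.7812 × 0.625 × 65 = 38.09 → r_n = 38.09 kips.
Interior bolts: l_c = 2.75 − 0.9375 = 1.812 in → 1.2 × 1.812 × 0.625 × 65 = 88.36 → r_n = 85.31 kips.
R_n = 1 × 38.09 + 3 × 85.31 = 294 kips.
Design strength φR_n = 0.75 × 294 = 221 kips.

221 kips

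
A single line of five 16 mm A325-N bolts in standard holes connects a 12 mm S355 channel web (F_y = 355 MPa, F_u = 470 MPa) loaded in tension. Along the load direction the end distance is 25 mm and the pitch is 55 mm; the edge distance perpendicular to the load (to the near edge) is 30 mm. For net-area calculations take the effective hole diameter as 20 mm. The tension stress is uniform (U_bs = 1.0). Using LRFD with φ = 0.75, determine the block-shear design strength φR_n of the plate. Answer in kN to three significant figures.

Shear plane L_v = 25 + 4·55 = 245 mm; A_gv = 245 × 12 = 2940 mm².
A_nv = (245 − 4.5·20) × 12 = 1860 mm².
A_nt = (30 − 0.5·20) × 12 = 240 mm².
0.6 F_u A_nv = 524.5 kN; 0.6 F_y A_gv = 626.2 kN → shear rupture governs the shear term.
R_n = 524.5 + 1.0 × 470 × 240 / 1000 = 637.3 kN.
Design strength φR_n = 0.75 × 637.3 = 478 kN.

478 kN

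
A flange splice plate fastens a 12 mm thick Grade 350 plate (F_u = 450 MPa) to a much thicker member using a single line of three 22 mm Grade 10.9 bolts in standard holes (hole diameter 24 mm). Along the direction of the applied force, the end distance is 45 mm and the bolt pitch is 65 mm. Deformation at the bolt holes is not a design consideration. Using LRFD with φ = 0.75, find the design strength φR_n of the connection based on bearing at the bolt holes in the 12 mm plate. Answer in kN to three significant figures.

699 kN

Per bolt r_n = 1.5 l_c t F_u ≤ 3.0 d t F_u; upper limit = 3.0 × 22 × 12 × 450 / 1000 = 356.4 kN.
Edge bolt: l_c = 45 − 24/2 = 33 mm → 1.5 × 33 × 12 × 450 / 1000 = 267.3 → r_n = 267.3 kN.
Interior bolts: l_c = 65 − 24 = 41 mm → 1.5 × 41 × 12 × 450 / 1000 = 332.1 → r_n = 332.1 kN.
R_n = 1 × 267.3 + 2 × 332.1 = 931.5 kN.
Design strength φR_n = 0.75 × 931.5 = 699 kN.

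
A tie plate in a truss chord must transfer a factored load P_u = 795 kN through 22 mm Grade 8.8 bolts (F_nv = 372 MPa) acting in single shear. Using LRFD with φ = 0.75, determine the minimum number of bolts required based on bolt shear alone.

8 bolts

A_b = π·22²/4 = 380.1 mm².
Per-bolt design strength φR_n = 0.75 × 372 × 380.1 × 1 / 1000 = 106.1 kN.
n ≥ 795 / 106.1 = 7.496 → use 8 bolts.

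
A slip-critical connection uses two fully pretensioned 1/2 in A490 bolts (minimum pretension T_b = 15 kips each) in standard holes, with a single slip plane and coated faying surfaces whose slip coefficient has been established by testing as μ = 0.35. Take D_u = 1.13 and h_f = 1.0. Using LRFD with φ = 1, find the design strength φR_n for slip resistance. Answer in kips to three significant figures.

11.9 kips

R_n = μ · D_u · h_f · T_b · n_s · n_b = 0.35 × 1.13 × 1.0 × 15 × 1 × 2 = 11.86 kips.
Design strength φR_n = 1 × 11.86 = 11.9 kips.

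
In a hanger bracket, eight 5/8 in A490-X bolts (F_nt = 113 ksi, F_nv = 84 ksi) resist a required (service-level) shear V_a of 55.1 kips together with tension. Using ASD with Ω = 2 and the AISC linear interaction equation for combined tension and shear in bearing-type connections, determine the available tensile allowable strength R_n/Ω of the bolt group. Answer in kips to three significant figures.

106 kips

A_b = π·0.625²/4 = 0.3068 in²; f_rv = 55.1 / (8 × 0.3068) = 22.45 ksi.
F'_nt = 1.3 F_nt − (Ω F_nt / F_nv) f_rv = 1.3·113 − (2·113/84)·22.45 = 86.5 ksi, capped at F_nt → F'_nt = 86.5 ksi.
R_n = F'_nt · A_b · n = 86.5 × 0.3068 × 8 = 212.3 kips.
Allowable strength R_n/Ω = 212.3 / 2 = 106 kips.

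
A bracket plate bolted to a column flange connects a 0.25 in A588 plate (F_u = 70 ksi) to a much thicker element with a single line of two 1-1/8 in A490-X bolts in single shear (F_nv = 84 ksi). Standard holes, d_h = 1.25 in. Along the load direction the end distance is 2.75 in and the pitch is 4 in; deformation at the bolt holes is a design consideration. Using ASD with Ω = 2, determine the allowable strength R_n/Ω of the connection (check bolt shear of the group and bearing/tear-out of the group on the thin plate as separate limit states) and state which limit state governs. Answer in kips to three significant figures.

45.9 kips (bearing governs)

Bolt shear: A_b = π·1.125²/4 = 0.994 in²; R_n = 84 × 0.994 × 2 × 1 = 167 kips → 167 / 2 = 83.5 kips.
Bearing (1.2 l_c t F_u ≤ 2.4 d t F_u): upper limit = 2.4·1.125·0.25·70 = 47.25 kips.
  Edge l_c = 2.75 − 1.25/2 = 2.125 → r_n = 44.62 kips; interior l_c = 4 − 1.25 = 2.75 → r_n = 47.25 kips.
  R_n,bearing = 1·44.62 + 1·47.25 = 91.88 kips → 91.88 / 2 = 45.9 kips.
Bearing governs: 45.9 kips.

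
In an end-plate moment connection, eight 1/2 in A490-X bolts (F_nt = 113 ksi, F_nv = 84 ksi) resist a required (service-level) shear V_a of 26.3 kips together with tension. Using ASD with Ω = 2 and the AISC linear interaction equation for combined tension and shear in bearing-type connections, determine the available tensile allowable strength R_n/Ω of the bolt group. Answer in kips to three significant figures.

A_b = π·0.5²/4 = 0.1963 in²; f_rv = 26.3 / (8 × 0.1963) = 16.74 ksi.
F'_nt = 1.3 F_nt − (Ω F_nt / F_nv) f_rv = 1.3·113 − (2·113/84)·16.74 = 101.9 ksi, capped at F_nt → F'_nt = 101.9 ksi.
R_n = F'_nt · A_b · n = 101.9 × 0.1963 × 8 = 160 kips.
Allowable strength R_n/Ω = 160 / 2 = 80 kips.

80 kips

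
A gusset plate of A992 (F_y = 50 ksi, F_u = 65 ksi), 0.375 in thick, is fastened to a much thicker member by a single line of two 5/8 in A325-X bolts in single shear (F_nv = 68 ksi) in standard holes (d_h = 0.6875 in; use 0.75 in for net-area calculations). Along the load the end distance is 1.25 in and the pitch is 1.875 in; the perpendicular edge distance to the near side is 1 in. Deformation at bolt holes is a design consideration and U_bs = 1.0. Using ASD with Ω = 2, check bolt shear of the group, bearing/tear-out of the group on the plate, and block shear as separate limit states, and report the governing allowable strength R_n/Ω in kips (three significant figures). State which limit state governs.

20.9 kips (bolt shear governs)

Bolt shear: A_b = π·0.625²/4 = 0.3068 in²; R_n = 68 × 0.3068 × 2 × 1 = 41.72 kips → 41.72 / 2 = 20.9 kips.
Bearing: edge l_c = 0.9062, r_n = 26.51 kips; interior l_c = 1.188, r_n = 34.73 kips; R_n = 26.51 + 1·34.73 = 61.24 kips → 30.6 kips.
Block shear: A_gv = 1.172, A_nv = 0.75, A_nt = 0.2344 in²; R_n = min(0.6F_uA_nv, 0.6F_yA_gv) + U_bs·F_u·A_nt = 44.48 kips → 22.2 kips.
Bolt shear governs: 20.9 kips.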